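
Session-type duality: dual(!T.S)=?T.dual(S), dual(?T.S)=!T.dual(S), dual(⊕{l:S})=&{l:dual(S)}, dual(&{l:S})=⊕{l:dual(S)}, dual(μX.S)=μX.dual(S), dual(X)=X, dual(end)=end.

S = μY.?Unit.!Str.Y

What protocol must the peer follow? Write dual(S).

μY.!Unit.?Str.Y

μY → μY  (binder kept)
  ?Unit → !Unit
    !Str → ?Str
      Y self-dual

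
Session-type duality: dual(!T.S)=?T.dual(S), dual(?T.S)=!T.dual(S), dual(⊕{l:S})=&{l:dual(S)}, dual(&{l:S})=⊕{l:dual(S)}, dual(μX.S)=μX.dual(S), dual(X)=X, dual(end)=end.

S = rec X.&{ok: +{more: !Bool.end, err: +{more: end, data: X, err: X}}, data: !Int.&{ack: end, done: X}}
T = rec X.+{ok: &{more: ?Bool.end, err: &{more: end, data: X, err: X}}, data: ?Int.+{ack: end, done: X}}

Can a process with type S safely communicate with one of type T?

rec X | rec X  match (μ self-dual)
  &{ok,data} | +{ok,data}  match label sets agree
    [ok]
      +{more,err} | &{more,err}  match label sets agree
        [more]
          !Bool | ?Bool  match
            end | end  match
        [err]
          +{more,data,err} | &{more,data,err}  match label sets agree
            [more]
              end | end  match
            [data]
              X | X  match
            [err]
              X | X  match
    [data]
      !Int | ?Int  match
        &{ack,done} | +{ack,done}  match label sets agree
          [ack]
            end | end  match
          [done]
            X | X  match

YES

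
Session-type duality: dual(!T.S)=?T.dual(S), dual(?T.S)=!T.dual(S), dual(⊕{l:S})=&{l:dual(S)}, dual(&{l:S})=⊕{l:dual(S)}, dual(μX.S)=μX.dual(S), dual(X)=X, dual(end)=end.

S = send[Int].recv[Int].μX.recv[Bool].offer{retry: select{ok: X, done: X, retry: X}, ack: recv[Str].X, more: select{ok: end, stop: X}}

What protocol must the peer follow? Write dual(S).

recv[Int].send[Int].μX.send[Bool].select{retry: offer{ok: X, done: X, retry: X}, ack: send[Str].X, more: offer{ok: end, stop: X}}

send[Int] ↦ recv[Int]
  recv[Int] ↦ send[Int]
    μX ↦ μX  (binder kept)
      recv[Bool] ↦ send[Bool]
        offer{retry,ack,more} ↦ select{retry,ack,more}  (offer→select)
          case retry:
            select{ok,done,retry} ↦ offer{ok,done,retry}  (internal→external)
              case ok:
                X ↦ X
              case done:
                X ↦ X
              case retry:
                X ↦ X
          case ack:
            recv[Str] ↦ send[Str]
              X ↦ X
          case more:
            select{ok,stop} ↦ offer{ok,stop}  (internal→external)
              case ok:
                end ↦ end
              case stop:
                X ↦ X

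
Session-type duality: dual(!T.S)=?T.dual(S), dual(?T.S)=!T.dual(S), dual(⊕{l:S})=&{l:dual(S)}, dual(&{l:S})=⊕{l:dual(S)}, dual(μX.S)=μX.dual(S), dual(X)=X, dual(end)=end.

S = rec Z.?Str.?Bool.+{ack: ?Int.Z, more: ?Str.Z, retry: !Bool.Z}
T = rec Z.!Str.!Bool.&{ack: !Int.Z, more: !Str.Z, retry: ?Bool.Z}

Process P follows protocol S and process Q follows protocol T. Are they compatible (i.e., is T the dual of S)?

rec Z | rec Z  match (binder kept)
  ?Str | !Str  match
    ?Bool | !Bool  match
      +{ack,more,retry} | &{ack,more,retry}  match same labels
        [ack]
          ?Int | !Int  match
            Z | Z  match
        [more]
          ?Str | !Str  match
            Z | Z  match
        [retry]
          !Bool | ?Bool  match
            Z | Z  match

YES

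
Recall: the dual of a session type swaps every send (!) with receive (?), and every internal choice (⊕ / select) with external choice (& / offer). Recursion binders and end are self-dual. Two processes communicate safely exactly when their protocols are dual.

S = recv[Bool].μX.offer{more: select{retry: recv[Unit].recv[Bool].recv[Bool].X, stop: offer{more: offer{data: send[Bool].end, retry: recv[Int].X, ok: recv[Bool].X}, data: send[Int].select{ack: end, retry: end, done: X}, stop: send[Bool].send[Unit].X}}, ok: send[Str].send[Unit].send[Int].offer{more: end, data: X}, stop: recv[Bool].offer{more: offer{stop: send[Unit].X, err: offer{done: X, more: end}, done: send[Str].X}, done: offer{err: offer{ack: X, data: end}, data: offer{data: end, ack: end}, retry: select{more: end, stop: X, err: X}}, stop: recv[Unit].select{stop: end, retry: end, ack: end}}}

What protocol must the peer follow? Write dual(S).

recv[Bool] = send[Bool]
  μX = μX  (μ self-dual)
    offer{more,ok,stop} = select{more,ok,stop}  (&→⊕)
      • more:
        select{retry,stop} = offer{retry,stop}  (⊕→&)
          • retry:
            recv[Unit] = send[Unit]
              recv[Bool] = send[Bool]
                recv[Bool] = send[Bool]
                  dual(X) = X
          • stop:
            offer{more,data,stop} = select{more,data,stop}  (&→⊕)
              • more:
                offer{data,retry,ok} = select{data,retry,ok}  (&→⊕)
                  • data:
                    send[Bool] = recv[Bool]
                      dual(end) = end
                  • retry:
                    recv[Int] = send[Int]
                      dual(X) = X
                  • ok:
                    recv[Bool] = send[Bool]
                      dual(X) = X
              • data:
                send[Int] = recv[Int]
                  select{ack,retry,done} = offer{ack,retry,done}  (⊕→&)
                    • ack:
                      dual(end) = end
                    • retry:
                      dual(end) = end
                    • done:
                      dual(X) = X
              • stop:
                send[Bool] = recv[Bool]
                  send[Unit] = recv[Unit]
                    dual(X) = X
      • ok:
        send[Str] = recv[Str]
          send[Unit] = recv[Unit]
            send[Int] = recv[Int]
              offer{more,data} = select{more,data}  (&→⊕)
                • more:
                  dual(end) = end
                • data:
                  dual(X) = X
      • stop:
        recv[Bool] = send[Bool]
          offer{more,done,stop} = select{more,done,stop}  (&→⊕)
            • more:
              offer{stop,err,done} = select{stop,err,done}  (&→⊕)
                • stop:
                  send[Unit] = recv[Unit]
                    dual(X) = X
                • err:
                  offer{done,more} = select{done,more}  (&→⊕)
                    • done:
                      dual(X) = X
                    • more:
                      dual(end) = end
                • done:
                  send[Str] = recv[Str]
                    dual(X) = X
            • done:
              offer{err,data,retry} = select{err,data,retry}  (&→⊕)
                • err:
                  offer{ack,data} = select{ack,data}  (&→⊕)
                    • ack:
                      dual(X) = X
                    • data:
                      dual(end) = end
                • data:
                  offer{data,ack} = select{data,ack}  (&→⊕)
                    • data:
                      dual(end) = end
                    • ack:
                      dual(end) = end
                • retry:
                  select{more,stop,err} = offer{more,stop,err}  (⊕→&)
                    • more:
                      dual(end) = end
                    • stop:
                      dual(X) = X
                    • err:
                      dual(X) = X
            • stop:
              recv[Unit] = send[Unit]
                select{stop,retry,ack} = offer{stop,retry,ack}  (⊕→&)
                  • stop:
                    dual(end) = end
                  • retry:
                    dual(end) = end
                  • ack:
                    dual(end) = end

send[Bool].μX.select{more: offer{retry: send[Unit].send[Bool].send[Bool].X, stop: select{more: select{data: recv[Bool].end, retry: send[Int].X, ok: send[Bool].X}, data: recv[Int].offer{ack: end, retry: end, done: X}, stop: recv[Bool].recv[Unit].X}}, ok: recv[Str].recv[Unit].recv[Int].select{more: end, data: X}, stop: send[Bool].select{more: select{stop: recv[Unit].X, err: select{done: X, more: end}, done: recv[Str].X}, done: select{err: select{ack: X, data: end}, data: select{data: end, ack: end}, retry: offer{more: end, stop: X, err: X}}, stop: send[Unit].offer{stop: end, retry: end, ack: end}}}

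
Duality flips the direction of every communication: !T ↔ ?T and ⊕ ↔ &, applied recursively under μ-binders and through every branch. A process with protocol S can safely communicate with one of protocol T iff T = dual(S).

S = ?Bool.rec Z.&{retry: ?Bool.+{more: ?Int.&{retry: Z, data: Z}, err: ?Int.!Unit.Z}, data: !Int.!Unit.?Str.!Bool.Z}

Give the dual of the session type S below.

!Bool.rec Z.+{retry: !Bool.&{more: !Int.+{retry: Z, data: Z}, err: !Int.?Unit.Z}, data: ?Int.?Unit.!Str.?Bool.Z}

?Bool = !Bool
  rec Z = rec Z  (binder kept)
    &{retry,data} = +{retry,data}  (&→⊕)
      [retry]
        ?Bool = !Bool
          +{more,err} = &{more,err}  (⊕→&)
            [more]
              ?Int = !Int
                &{retry,data} = +{retry,data}  (&→⊕)
                  [retry]
                    Z self-dual
                  [data]
                    Z self-dual
            [err]
              ?Int = !Int
                !Unit = ?Unit
                  Z self-dual
      [data]
        !Int = ?Int
          !Unit = ?Unit
            ?Str = !Str
              !Bool = ?Bool
                Z self-dual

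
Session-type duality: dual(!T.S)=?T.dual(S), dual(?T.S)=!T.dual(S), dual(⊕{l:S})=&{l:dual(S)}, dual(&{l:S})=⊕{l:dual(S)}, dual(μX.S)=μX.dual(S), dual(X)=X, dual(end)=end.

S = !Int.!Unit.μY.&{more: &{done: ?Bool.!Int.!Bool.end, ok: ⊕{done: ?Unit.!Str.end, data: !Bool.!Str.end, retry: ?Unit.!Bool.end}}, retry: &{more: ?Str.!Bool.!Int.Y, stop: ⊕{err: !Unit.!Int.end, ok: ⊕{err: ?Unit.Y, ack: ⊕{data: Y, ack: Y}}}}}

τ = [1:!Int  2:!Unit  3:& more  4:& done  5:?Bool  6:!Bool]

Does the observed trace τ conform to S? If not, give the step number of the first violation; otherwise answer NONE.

6

step 1: !Int  ok  state: !Unit.μY.…
step 2: !Unit  ok  state: μY.…
step 3: & more  ok  state: &{done: ?Bool.!Int.!Bool.end, ok: ⊕{done: ?Unit.!Str.end, data: !Bool.!Str.end, retry: ?Unit.!Bool.end}}
step 4: & done  ok  state: ?Bool.!Int.!Bool.end
step 5: ?Bool  ok  state: !Int.!Bool.end
step 6: got !Bool, protocol expects !Int  ✗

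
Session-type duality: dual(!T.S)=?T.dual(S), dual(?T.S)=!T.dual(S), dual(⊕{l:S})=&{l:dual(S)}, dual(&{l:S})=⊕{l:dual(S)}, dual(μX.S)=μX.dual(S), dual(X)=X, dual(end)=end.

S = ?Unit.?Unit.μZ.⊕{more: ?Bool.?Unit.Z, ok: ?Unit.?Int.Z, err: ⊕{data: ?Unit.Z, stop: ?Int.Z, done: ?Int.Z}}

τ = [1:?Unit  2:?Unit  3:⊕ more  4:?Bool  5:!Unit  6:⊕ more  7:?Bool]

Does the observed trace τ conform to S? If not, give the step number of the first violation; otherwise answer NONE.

5

@1 ?Unit  ok  residual = ?Unit.μZ.…
@2 ?Unit  ok  residual = μZ.…
@3 ⊕ more  ok  residual = ?Bool.?Unit.μZ.…
@4 ?Bool  ok  residual = ?Unit.μZ.…
@5 got !Unit, protocol expects ?Unit  ✗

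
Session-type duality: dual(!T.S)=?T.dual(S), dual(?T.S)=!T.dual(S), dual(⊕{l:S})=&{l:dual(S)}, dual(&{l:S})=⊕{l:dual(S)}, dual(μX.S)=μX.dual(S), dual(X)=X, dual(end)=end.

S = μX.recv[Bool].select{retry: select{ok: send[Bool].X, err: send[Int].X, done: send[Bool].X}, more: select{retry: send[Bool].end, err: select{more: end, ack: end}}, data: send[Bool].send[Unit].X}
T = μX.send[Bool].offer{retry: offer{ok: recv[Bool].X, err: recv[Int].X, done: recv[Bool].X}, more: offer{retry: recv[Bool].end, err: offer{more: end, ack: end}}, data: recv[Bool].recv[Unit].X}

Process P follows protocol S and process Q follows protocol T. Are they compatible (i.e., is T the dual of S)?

μX vs μX  ✓ (rec unchanged)
  recv[Bool] vs send[Bool]  ✓
    select{retry,more,data} vs offer{retry,more,data}  ✓ labels match
      • retry:
        select{ok,err,done} vs offer{ok,err,done}  ✓ labels match
          • ok:
            send[Bool] vs recv[Bool]  ✓
              X vs X  ✓
          • err:
            send[Int] vs recv[Int]  ✓
              X vs X  ✓
          • done:
            send[Bool] vs recv[Bool]  ✓
              X vs X  ✓
      • more:
        select{retry,err} vs offer{retry,err}  ✓ labels match
          • retry:
            send[Bool] vs recv[Bool]  ✓
              end vs end  ✓
          • err:
            select{more,ack} vs offer{more,ack}  ✓ labels match
              • more:
                end vs end  ✓
              • ack:
                end vs end  ✓
      • data:
        send[Bool] vs recv[Bool]  ✓
          send[Unit] vs recv[Unit]  ✓
            X vs X  ✓

YES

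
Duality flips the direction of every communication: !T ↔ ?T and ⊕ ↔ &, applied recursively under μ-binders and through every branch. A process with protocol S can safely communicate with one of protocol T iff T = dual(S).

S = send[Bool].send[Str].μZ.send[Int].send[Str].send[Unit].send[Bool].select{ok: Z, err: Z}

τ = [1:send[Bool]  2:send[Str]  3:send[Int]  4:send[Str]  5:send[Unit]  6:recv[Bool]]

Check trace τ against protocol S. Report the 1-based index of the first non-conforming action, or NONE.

@1 send[Bool]  ok  residual = send[Str].μZ.…
@2 send[Str]  ok  residual = μZ.…
@3 send[Int]  ok  residual = send[Str].send[Unit].send[Bool].select{ok: μZ.…, err: μZ.…}
@4 send[Str]  ok  residual = send[Unit].send[Bool].select{ok: μZ.…, err: μZ.…}
@5 send[Unit]  ok  residual = send[Bool].select{ok: μZ.…, err: μZ.…}
@6 got recv[Bool], protocol expects send[Bool]  ✗

6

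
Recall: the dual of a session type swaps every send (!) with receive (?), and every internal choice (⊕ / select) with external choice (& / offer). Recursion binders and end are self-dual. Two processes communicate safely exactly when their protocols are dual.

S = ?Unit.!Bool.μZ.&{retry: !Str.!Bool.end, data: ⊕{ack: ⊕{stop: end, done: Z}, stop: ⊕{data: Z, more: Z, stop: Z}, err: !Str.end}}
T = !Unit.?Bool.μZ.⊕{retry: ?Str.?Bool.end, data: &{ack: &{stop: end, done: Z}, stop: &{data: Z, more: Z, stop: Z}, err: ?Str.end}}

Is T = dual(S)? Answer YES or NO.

?Unit vs !Unit  match
  !Bool vs ?Bool  match
    μZ vs μZ  match (rec unchanged)
      &{retry,data} vs ⊕{retry,data}  match labels match
        • retry:
          !Str vs ?Str  match
            !Bool vs ?Bool  match
              end vs end  match
        • data:
          ⊕{ack,stop,err} vs &{ack,stop,err}  match labels match
            • ack:
              ⊕{stop,done} vs &{stop,done}  match labels match
                • stop:
                  end vs end  match
                • done:
                  Z vs Z  match
            • stop:
              ⊕{data,more,stop} vs &{data,more,stop}  match labels match
                • data:
                  Z vs Z  match
                • more:
                  Z vs Z  match
                • stop:
                  Z vs Z  match
            • err:
              !Str vs ?Str  match
                end vs end  match

YES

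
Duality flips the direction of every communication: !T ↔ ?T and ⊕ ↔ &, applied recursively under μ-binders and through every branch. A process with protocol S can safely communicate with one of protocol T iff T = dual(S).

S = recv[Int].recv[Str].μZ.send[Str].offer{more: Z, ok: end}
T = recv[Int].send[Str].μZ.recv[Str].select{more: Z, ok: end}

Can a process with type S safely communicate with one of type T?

NO

recv[Int] | recv[Int]  ✗ same direction on both sides — not dual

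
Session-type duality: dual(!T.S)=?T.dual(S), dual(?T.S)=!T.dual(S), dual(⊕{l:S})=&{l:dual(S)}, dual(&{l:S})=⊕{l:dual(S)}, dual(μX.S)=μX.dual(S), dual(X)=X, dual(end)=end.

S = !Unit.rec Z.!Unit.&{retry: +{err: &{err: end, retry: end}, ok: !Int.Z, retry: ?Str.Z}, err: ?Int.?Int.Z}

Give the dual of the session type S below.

!Unit = ?Unit
  rec Z = rec Z  (rec unchanged)
    !Unit = ?Unit
      &{retry,err} = +{retry,err}  (external→internal)
        case retry:
          +{err,ok,retry} = &{err,ok,retry}  (⊕→&)
            case err:
              &{err,retry} = +{err,retry}  (external→internal)
                case err:
                  end ↦ end
                case retry:
                  end ↦ end
            case ok:
              !Int = ?Int
                Z ↦ Z
            case retry:
              ?Str = !Str
                Z ↦ Z
        case err:
          ?Int = !Int
            ?Int = !Int
              Z ↦ Z

?Unit.rec Z.?Unit.+{retry: &{err: +{err: end, retry: end}, ok: ?Int.Z, retry: !Str.Z}, err: !Int.!Int.Z}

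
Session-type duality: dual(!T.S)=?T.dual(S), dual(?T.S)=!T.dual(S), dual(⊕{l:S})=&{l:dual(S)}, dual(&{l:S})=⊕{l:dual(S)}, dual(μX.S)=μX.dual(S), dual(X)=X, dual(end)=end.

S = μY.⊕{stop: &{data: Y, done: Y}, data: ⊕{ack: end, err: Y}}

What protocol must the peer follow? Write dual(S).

μY → μY  (binder kept)
  ⊕{stop,data} → &{stop,data}  (select→offer)
    [stop]
      &{data,done} → ⊕{data,done}  (&→⊕)
        [data]
          Y self-dual
        [done]
          Y self-dual
    [data]
      ⊕{ack,err} → &{ack,err}  (select→offer)
        [ack]
          end self-dual
        [err]
          Y self-dual

μY.&{stop: ⊕{data: Y, done: Y}, data: &{ack: end, err: Y}}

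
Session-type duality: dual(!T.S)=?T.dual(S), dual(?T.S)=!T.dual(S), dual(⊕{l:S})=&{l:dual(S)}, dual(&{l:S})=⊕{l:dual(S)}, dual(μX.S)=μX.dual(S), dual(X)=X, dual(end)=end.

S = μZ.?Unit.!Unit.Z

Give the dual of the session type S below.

μZ.!Unit.?Unit.Z

μZ → μZ  (rec unchanged)
  ?Unit → !Unit
    !Unit → ?Unit
      dual(Z) = Z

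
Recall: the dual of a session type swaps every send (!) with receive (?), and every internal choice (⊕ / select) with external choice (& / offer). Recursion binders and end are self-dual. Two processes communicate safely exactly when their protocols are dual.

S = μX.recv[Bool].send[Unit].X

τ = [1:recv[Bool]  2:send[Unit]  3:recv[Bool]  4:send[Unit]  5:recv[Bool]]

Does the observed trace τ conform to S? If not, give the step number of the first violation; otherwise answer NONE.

NONE

step 1: recv[Bool]  ✓  now at send[Unit].μX.…
step 2: send[Unit]  ✓  now at μX.…
step 3: recv[Bool]  ✓  now at send[Unit].μX.…
step 4: send[Unit]  ✓  now at μX.…
step 5: recv[Bool]  ✓  now at send[Unit].μX.…
trace exhausted — no violation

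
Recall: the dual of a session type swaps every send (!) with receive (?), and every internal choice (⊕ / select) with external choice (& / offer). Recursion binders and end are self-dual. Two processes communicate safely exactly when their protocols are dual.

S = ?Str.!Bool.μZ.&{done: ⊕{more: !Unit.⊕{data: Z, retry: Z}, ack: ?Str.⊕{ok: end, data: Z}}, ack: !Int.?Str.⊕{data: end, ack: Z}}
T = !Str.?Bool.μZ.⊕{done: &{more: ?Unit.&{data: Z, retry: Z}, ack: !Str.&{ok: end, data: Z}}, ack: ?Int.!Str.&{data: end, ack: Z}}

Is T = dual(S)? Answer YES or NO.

?Str vs !Str  ok
  !Bool vs ?Bool  ok
    μZ vs μZ  ok (binder kept)
      &{done,ack} vs ⊕{done,ack}  ok labels match
        [done]
          ⊕{more,ack} vs &{more,ack}  ok labels match
            [more]
              !Unit vs ?Unit  ok
                ⊕{data,retry} vs &{data,retry}  ok labels match
                  [data]
                    Z vs Z  ok
                  [retry]
                    Z vs Z  ok
            [ack]
              ?Str vs !Str  ok
                ⊕{ok,data} vs &{ok,data}  ok labels match
                  [ok]
                    end vs end  ok
                  [data]
                    Z vs Z  ok
        [ack]
          !Int vs ?Int  ok
            ?Str vs !Str  ok
              ⊕{data,ack} vs &{data,ack}  ok labels match
                [data]
                  end vs end  ok
                [ack]
                  Z vs Z  ok

YES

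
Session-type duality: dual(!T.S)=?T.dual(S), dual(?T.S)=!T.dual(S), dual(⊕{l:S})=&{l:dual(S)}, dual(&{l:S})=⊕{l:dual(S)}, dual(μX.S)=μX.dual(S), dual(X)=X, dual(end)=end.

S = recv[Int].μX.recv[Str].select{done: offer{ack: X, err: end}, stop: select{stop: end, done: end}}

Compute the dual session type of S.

send[Int].μX.send[Str].offer{done: select{ack: X, err: end}, stop: offer{stop: end, done: end}}

recv[Int] = send[Int]
  μX = μX  (μ self-dual)
    recv[Str] = send[Str]
      select{done,stop} = offer{done,stop}  (select→offer)
        case done:
          offer{ack,err} = select{ack,err}  (offer→select)
            case ack:
              X ↦ X
            case err:
              end ↦ end
        case stop:
          select{stop,done} = offer{stop,done}  (select→offer)
            case stop:
              end ↦ end
            case done:
              end ↦ end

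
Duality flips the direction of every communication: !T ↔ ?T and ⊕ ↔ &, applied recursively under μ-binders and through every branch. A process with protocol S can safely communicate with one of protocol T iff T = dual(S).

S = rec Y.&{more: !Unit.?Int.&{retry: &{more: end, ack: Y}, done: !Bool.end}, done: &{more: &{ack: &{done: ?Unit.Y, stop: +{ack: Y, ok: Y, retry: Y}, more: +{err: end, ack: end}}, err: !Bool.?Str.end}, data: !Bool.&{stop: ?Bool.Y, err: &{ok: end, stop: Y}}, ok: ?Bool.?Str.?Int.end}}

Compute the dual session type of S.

rec Y ↦ rec Y  (rec unchanged)
  &{more,done} ↦ +{more,done}  (offer→select)
    • more:
      !Unit ↦ ?Unit
        ?Int ↦ !Int
          &{retry,done} ↦ +{retry,done}  (offer→select)
            • retry:
              &{more,ack} ↦ +{more,ack}  (offer→select)
                • more:
                  end ↦ end
                • ack:
                  Y ↦ Y
            • done:
              !Bool ↦ ?Bool
                end ↦ end
    • done:
      &{more,data,ok} ↦ +{more,data,ok}  (offer→select)
        • more:
          &{ack,err} ↦ +{ack,err}  (offer→select)
            • ack:
              &{done,stop,more} ↦ +{done,stop,more}  (offer→select)
                • done:
                  ?Unit ↦ !Unit
                    Y ↦ Y
                • stop:
                  +{ack,ok,retry} ↦ &{ack,ok,retry}  (internal→external)
                    • ack:
                      Y ↦ Y
                    • ok:
                      Y ↦ Y
                    • retry:
                      Y ↦ Y
                • more:
                  +{err,ack} ↦ &{err,ack}  (internal→external)
                    • err:
                      end ↦ end
                    • ack:
                      end ↦ end
            • err:
              !Bool ↦ ?Bool
                ?Str ↦ !Str
                  end ↦ end
        • data:
          !Bool ↦ ?Bool
            &{stop,err} ↦ +{stop,err}  (offer→select)
              • stop:
                ?Bool ↦ !Bool
                  Y ↦ Y
              • err:
                &{ok,stop} ↦ +{ok,stop}  (offer→select)
                  • ok:
                    end ↦ end
                  • stop:
                    Y ↦ Y
        • ok:
          ?Bool ↦ !Bool
            ?Str ↦ !Str
              ?Int ↦ !Int
                end ↦ end

rec Y.+{more: ?Unit.!Int.+{retry: +{more: end, ack: Y}, done: ?Bool.end}, done: +{more: +{ack: +{done: !Unit.Y, stop: &{ack: Y, ok: Y, retry: Y}, more: &{err: end, ack: end}}, err: ?Bool.!Str.end}, data: ?Bool.+{stop: !Bool.Y, err: +{ok: end, stop: Y}}, ok: !Bool.!Str.!Int.end}}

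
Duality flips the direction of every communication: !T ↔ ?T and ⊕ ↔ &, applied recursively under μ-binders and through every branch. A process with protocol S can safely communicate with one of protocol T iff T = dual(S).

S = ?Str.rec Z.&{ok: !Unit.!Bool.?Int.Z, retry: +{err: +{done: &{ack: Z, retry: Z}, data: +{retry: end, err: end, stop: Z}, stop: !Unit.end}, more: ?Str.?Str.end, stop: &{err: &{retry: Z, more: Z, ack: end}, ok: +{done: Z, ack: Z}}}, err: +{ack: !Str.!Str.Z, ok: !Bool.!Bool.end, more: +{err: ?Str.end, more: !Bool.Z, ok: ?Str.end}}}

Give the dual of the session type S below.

!Str.rec Z.+{ok: ?Unit.?Bool.!Int.Z, retry: &{err: &{done: +{ack: Z, retry: Z}, data: &{retry: end, err: end, stop: Z}, stop: ?Unit.end}, more: !Str.!Str.end, stop: +{err: +{retry: Z, more: Z, ack: end}, ok: &{done: Z, ack: Z}}}, err: &{ack: ?Str.?Str.Z, ok: ?Bool.?Bool.end, more: &{err: !Str.end, more: ?Bool.Z, ok: !Str.end}}}

?Str → !Str
  rec Z → rec Z  (binder kept)
    &{ok,retry,err} → +{ok,retry,err}  (offer→select)
      • ok:
        !Unit → ?Unit
          !Bool → ?Bool
            ?Int → !Int
              dual(Z) = Z
      • retry:
        +{err,more,stop} → &{err,more,stop}  (select→offer)
          • err:
            +{done,data,stop} → &{done,data,stop}  (select→offer)
              • done:
                &{ack,retry} → +{ack,retry}  (offer→select)
                  • ack:
                    dual(Z) = Z
                  • retry:
                    dual(Z) = Z
              • data:
                +{retry,err,stop} → &{retry,err,stop}  (select→offer)
                  • retry:
                    dual(end) = end
                  • err:
                    dual(end) = end
                  • stop:
                    dual(Z) = Z
              • stop:
                !Unit → ?Unit
                  dual(end) = end
          • more:
            ?Str → !Str
              ?Str → !Str
                dual(end) = end
          • stop:
            &{err,ok} → +{err,ok}  (offer→select)
              • err:
                &{retry,more,ack} → +{retry,more,ack}  (offer→select)
                  • retry:
                    dual(Z) = Z
                  • more:
                    dual(Z) = Z
                  • ack:
                    dual(end) = end
              • ok:
                +{done,ack} → &{done,ack}  (select→offer)
                  • done:
                    dual(Z) = Z
                  • ack:
                    dual(Z) = Z
      • err:
        +{ack,ok,more} → &{ack,ok,more}  (select→offer)
          • ack:
            !Str → ?Str
              !Str → ?Str
                dual(Z) = Z
          • ok:
            !Bool → ?Bool
              !Bool → ?Bool
                dual(end) = end
          • more:
            +{err,more,ok} → &{err,more,ok}  (select→offer)
              • err:
                ?Str → !Str
                  dual(end) = end
              • more:
                !Bool → ?Bool
                  dual(Z) = Z
              • ok:
                ?Str → !Str
                  dual(end) = end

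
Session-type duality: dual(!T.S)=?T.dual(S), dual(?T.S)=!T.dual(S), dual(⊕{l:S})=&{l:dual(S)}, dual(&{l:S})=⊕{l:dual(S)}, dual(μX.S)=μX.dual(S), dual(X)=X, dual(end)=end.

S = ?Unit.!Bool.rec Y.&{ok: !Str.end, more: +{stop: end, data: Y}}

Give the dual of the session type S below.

!Unit.?Bool.rec Y.+{ok: ?Str.end, more: &{stop: end, data: Y}}

?Unit = !Unit
  !Bool = ?Bool
    rec Y = rec Y  (binder kept)
      &{ok,more} = +{ok,more}  (offer→select)
        • ok:
          !Str = ?Str
            end ↦ end
        • more:
          +{stop,data} = &{stop,data}  (select→offer)
            • stop:
              end ↦ end
            • data:
              Y ↦ Y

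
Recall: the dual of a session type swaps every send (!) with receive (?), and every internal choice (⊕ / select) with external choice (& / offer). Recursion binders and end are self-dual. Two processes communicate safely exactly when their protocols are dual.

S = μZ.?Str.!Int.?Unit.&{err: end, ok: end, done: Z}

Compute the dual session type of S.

μZ ↦ μZ  (μ self-dual)
  ?Str ↦ !Str
    !Int ↦ ?Int
      ?Unit ↦ !Unit
        &{err,ok,done} ↦ ⊕{err,ok,done}  (offer→select)
          [err]
            end ↦ end
          [ok]
            end ↦ end
          [done]
            Z ↦ Z

μZ.!Str.?Int.!Unit.⊕{err: end, ok: end, done: Z}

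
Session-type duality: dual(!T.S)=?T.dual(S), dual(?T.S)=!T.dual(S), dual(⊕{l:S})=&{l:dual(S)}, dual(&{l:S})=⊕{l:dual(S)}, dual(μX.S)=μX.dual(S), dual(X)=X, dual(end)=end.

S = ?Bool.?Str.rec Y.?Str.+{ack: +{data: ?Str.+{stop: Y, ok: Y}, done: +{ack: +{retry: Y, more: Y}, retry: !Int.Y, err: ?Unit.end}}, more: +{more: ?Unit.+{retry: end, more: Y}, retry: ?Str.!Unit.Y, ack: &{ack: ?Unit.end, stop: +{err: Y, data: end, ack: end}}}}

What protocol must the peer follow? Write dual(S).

?Bool = !Bool
  ?Str = !Str
    rec Y = rec Y  (rec unchanged)
      ?Str = !Str
        +{ack,more} = &{ack,more}  (internal→external)
          case ack:
            +{data,done} = &{data,done}  (internal→external)
              case data:
                ?Str = !Str
                  +{stop,ok} = &{stop,ok}  (internal→external)
                    case stop:
                      dual(Y) = Y
                    case ok:
                      dual(Y) = Y
              case done:
                +{ack,retry,err} = &{ack,retry,err}  (internal→external)
                  case ack:
                    +{retry,more} = &{retry,more}  (internal→external)
                      case retry:
                        dual(Y) = Y
                      case more:
                        dual(Y) = Y
                  case retry:
                    !Int = ?Int
                      dual(Y) = Y
                  case err:
                    ?Unit = !Unit
                      dual(end) = end
          case more:
            +{more,retry,ack} = &{more,retry,ack}  (internal→external)
              case more:
                ?Unit = !Unit
                  +{retry,more} = &{retry,more}  (internal→external)
                    case retry:
                      dual(end) = end
                    case more:
                      dual(Y) = Y
              case retry:
                ?Str = !Str
                  !Unit = ?Unit
                    dual(Y) = Y
              case ack:
                &{ack,stop} = +{ack,stop}  (&→⊕)
                  case ack:
                    ?Unit = !Unit
                      dual(end) = end
                  case stop:
                    +{err,data,ack} = &{err,data,ack}  (internal→external)
                      case err:
                        dual(Y) = Y
                      case data:
                        dual(end) = end
                      case ack:
                        dual(end) = end

!Bool.!Str.rec Y.!Str.&{ack: &{data: !Str.&{stop: Y, ok: Y}, done: &{ack: &{retry: Y, more: Y}, retry: ?Int.Y, err: !Unit.end}}, more: &{more: !Unit.&{retry: end, more: Y}, retry: !Str.?Unit.Y, ack: +{ack: !Unit.end, stop: &{err: Y, data: end, ack: end}}}}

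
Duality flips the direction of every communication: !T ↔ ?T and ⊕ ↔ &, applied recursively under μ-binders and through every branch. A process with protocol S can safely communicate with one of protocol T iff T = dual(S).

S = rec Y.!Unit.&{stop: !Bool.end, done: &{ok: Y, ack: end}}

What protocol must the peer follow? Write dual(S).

rec Y.?Unit.+{stop: ?Bool.end, done: +{ok: Y, ack: end}}

rec Y = rec Y  (binder kept)
  !Unit = ?Unit
    &{stop,done} = +{stop,done}  (offer→select)
      case stop:
        !Bool = ?Bool
          end self-dual
      case done:
        &{ok,ack} = +{ok,ack}  (offer→select)
          case ok:
            Y self-dual
          case ack:
            end self-dual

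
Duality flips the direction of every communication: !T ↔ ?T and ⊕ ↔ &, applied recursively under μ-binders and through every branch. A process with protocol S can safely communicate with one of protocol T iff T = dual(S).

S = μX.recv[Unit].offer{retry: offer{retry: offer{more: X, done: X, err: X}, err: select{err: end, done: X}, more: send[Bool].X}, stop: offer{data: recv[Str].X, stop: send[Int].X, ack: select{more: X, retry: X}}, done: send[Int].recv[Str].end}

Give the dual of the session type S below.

μX.send[Unit].select{retry: select{retry: select{more: X, done: X, err: X}, err: offer{err: end, done: X}, more: recv[Bool].X}, stop: select{data: send[Str].X, stop: recv[Int].X, ack: offer{more: X, retry: X}}, done: recv[Int].send[Str].end}

μX = μX  (binder kept)
  recv[Unit] = send[Unit]
    offer{retry,stop,done} = select{retry,stop,done}  (offer→select)
      [retry]
        offer{retry,err,more} = select{retry,err,more}  (offer→select)
          [retry]
            offer{more,done,err} = select{more,done,err}  (offer→select)
              [more]
                dual(X) = X
              [done]
                dual(X) = X
              [err]
                dual(X) = X
          [err]
            select{err,done} = offer{err,done}  (⊕→&)
              [err]
                dual(end) = end
              [done]
                dual(X) = X
          [more]
            send[Bool] = recv[Bool]
              dual(X) = X
      [stop]
        offer{data,stop,ack} = select{data,stop,ack}  (offer→select)
          [data]
            recv[Str] = send[Str]
              dual(X) = X
          [stop]
            send[Int] = recv[Int]
              dual(X) = X
          [ack]
            select{more,retry} = offer{more,retry}  (⊕→&)
              [more]
                dual(X) = X
              [retry]
                dual(X) = X
      [done]
        send[Int] = recv[Int]
          recv[Str] = send[Str]
            dual(end) = end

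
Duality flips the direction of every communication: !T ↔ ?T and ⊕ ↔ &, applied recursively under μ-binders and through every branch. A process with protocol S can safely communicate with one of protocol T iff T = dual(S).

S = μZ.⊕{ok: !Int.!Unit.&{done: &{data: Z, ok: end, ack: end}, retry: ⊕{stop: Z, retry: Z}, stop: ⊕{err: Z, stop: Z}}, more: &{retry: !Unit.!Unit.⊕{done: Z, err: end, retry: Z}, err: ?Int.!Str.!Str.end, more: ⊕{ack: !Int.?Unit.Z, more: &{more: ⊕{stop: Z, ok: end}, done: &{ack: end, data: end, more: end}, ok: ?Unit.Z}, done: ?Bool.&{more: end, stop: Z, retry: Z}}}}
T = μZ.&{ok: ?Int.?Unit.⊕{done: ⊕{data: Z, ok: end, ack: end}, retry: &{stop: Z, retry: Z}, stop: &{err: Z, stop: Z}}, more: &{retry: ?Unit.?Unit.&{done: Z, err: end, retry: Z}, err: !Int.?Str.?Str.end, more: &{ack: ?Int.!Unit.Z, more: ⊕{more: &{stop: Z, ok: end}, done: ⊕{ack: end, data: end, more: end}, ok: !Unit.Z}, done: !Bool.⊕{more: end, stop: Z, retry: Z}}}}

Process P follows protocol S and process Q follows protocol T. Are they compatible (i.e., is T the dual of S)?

NO

μZ | μZ  ok (binder kept)
  ⊕{ok,more} | &{ok,more}  ok same labels
    [ok]
      !Int | ?Int  ok
        !Unit | ?Unit  ok
          &{done,retry,stop} | ⊕{done,retry,stop}  ok same labels
            [done]
              &{data,ok,ack} | ⊕{data,ok,ack}  ok same labels
                [data]
                  Z | Z  ok
                [ok]
                  end | end  ok
                [ack]
                  end | end  ok
            [retry]
              ⊕{stop,retry} | &{stop,retry}  ok same labels
                [stop]
                  Z | Z  ok
                [retry]
                  Z | Z  ok
            [stop]
              ⊕{err,stop} | &{err,stop}  ok same labels
                [err]
                  Z | Z  ok
                [stop]
                  Z | Z  ok
    [more]
      &{retry,err,more} | &{retry,err,more}  ✗ choice polarity not flipped — not dual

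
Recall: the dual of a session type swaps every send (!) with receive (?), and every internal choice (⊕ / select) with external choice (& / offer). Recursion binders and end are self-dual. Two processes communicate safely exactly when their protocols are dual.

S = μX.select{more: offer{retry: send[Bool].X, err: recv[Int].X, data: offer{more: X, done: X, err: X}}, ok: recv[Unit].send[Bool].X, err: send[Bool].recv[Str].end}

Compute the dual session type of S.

μX.offer{more: select{retry: recv[Bool].X, err: send[Int].X, data: select{more: X, done: X, err: X}}, ok: send[Unit].recv[Bool].X, err: recv[Bool].send[Str].end}

μX = μX  (binder kept)
  select{more,ok,err} = offer{more,ok,err}  (select→offer)
    [more]
      offer{retry,err,data} = select{retry,err,data}  (&→⊕)
        [retry]
          send[Bool] = recv[Bool]
            dual(X) = X
        [err]
          recv[Int] = send[Int]
            dual(X) = X
        [data]
          offer{more,done,err} = select{more,done,err}  (&→⊕)
            [more]
              dual(X) = X
            [done]
              dual(X) = X
            [err]
              dual(X) = X
    [ok]
      recv[Unit] = send[Unit]
        send[Bool] = recv[Bool]
          dual(X) = X
    [err]
      send[Bool] = recv[Bool]
        recv[Str] = send[Str]
          dual(end) = end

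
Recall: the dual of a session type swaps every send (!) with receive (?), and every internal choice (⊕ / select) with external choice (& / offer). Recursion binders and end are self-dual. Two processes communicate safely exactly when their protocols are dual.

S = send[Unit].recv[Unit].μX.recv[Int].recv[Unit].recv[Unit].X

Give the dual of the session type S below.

recv[Unit].send[Unit].μX.send[Int].send[Unit].send[Unit].X

send[Unit] → recv[Unit]
  recv[Unit] → send[Unit]
    μX → μX  (rec unchanged)
      recv[Int] → send[Int]
        recv[Unit] → send[Unit]
          recv[Unit] → send[Unit]
            X ↦ X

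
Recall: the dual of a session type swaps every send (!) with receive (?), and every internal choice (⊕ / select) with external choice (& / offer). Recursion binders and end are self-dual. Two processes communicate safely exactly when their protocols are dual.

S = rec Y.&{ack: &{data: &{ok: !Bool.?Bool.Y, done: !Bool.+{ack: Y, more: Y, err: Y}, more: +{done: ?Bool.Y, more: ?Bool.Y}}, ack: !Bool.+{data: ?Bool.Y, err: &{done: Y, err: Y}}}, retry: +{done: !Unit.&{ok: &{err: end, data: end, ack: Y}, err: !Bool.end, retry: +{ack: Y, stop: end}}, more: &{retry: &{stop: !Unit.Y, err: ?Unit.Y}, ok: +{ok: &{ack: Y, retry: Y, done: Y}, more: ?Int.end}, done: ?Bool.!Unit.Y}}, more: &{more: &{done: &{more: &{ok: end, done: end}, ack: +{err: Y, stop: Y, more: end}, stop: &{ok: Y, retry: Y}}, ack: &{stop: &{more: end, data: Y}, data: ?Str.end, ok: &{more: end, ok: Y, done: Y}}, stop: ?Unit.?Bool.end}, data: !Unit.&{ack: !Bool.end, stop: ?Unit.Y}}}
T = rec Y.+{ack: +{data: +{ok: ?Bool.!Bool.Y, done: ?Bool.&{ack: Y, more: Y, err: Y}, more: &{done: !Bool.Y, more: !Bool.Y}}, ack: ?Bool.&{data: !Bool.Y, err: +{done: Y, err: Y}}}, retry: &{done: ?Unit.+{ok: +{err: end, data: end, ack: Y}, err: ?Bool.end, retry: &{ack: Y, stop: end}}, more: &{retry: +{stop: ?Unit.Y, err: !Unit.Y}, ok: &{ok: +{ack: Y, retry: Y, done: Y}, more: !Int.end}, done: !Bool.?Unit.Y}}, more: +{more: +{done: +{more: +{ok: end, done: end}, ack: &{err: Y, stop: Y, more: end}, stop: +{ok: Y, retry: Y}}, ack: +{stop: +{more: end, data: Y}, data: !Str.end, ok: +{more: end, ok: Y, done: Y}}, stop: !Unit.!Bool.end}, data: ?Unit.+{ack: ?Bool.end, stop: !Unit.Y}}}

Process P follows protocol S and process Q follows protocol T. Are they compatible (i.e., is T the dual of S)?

NO

rec Y ‖ rec Y  ok (rec unchanged)
  &{ack,retry,more} ‖ +{ack,retry,more}  ok labels match
    case ack:
      &{data,ack} ‖ +{data,ack}  ok labels match
        case data:
          &{ok,done,more} ‖ +{ok,done,more}  ok labels match
            case ok:
              !Bool ‖ ?Bool  ok
                ?Bool ‖ !Bool  ok
                  Y ‖ Y  ok
            case done:
              !Bool ‖ ?Bool  ok
                +{ack,more,err} ‖ &{ack,more,err}  ok labels match
                  case ack:
                    Y ‖ Y  ok
                  case more:
                    Y ‖ Y  ok
                  case err:
                    Y ‖ Y  ok
            case more:
              +{done,more} ‖ &{done,more}  ok labels match
                case done:
                  ?Bool ‖ !Bool  ok
                    Y ‖ Y  ok
                case more:
                  ?Bool ‖ !Bool  ok
                    Y ‖ Y  ok
        case ack:
          !Bool ‖ ?Bool  ok
            +{data,err} ‖ &{data,err}  ok labels match
              case data:
                ?Bool ‖ !Bool  ok
                  Y ‖ Y  ok
              case err:
                &{done,err} ‖ +{done,err}  ok labels match
                  case done:
                    Y ‖ Y  ok
                  case err:
                    Y ‖ Y  ok
    case retry:
      +{done,more} ‖ &{done,more}  ok labels match
        case done:
          !Unit ‖ ?Unit  ok
            &{ok,err,retry} ‖ +{ok,err,retry}  ok labels match
              case ok:
                &{err,data,ack} ‖ +{err,data,ack}  ok labels match
                  case err:
                    end ‖ end  ok
                  case data:
                    end ‖ end  ok
                  case ack:
                    Y ‖ Y  ok
              case err:
                !Bool ‖ ?Bool  ok
                  end ‖ end  ok
              case retry:
                +{ack,stop} ‖ &{ack,stop}  ok labels match
                  case ack:
                    Y ‖ Y  ok
                  case stop:
                    end ‖ end  ok
        case more:
          &{retry,ok,done} ‖ &{retry,ok,done}  ✗ choice polarity not flipped — not dual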